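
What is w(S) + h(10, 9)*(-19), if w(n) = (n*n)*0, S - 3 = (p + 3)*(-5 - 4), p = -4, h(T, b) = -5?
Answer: 95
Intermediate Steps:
S = 12 (S = 3 + (-4 + 3)*(-5 - 4) = 3 - 1*(-9) = 3 + 9 = 12)
w(n) = 0 (w(n) = n²*0 = 0)
w(S) + h(10, 9)*(-19) = 0 - 5*(-19) = 0 + 95 = 95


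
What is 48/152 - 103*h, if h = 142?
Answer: -277888/19 ≈ -14626.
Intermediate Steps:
48/152 - 103*h = 48/152 - 103*142 = 48*(1/152) - 14626 = 6/19 - 14626 = -277888/19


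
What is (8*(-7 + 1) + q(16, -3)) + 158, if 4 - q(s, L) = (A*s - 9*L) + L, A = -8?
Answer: 218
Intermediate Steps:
q(s, L) = 4 + 8*L + 8*s (q(s, L) = 4 - ((-8*s - 9*L) + L) = 4 - ((-9*L - 8*s) + L) = 4 - (-8*L - 8*s) = 4 + (8*L + 8*s) = 4 + 8*L + 8*s)
(8*(-7 + 1) + q(16, -3)) + 158 = (8*(-7 + 1) + (4 + 8*(-3) + 8*16)) + 158 = (8*(-6) + (4 - 24 + 128)) + 158 = (-48 + 108) + 158 = 60 + 158 = 218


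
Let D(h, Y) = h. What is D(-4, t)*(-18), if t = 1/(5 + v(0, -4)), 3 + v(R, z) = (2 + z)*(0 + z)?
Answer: 72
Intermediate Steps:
v(R, z) = -3 + z*(2 + z) (v(R, z) = -3 + (2 + z)*(0 + z) = -3 + (2 + z)*z = -3 + z*(2 + z))
t = 1/10 (t = 1/(5 + (-3 + (-4)**2 + 2*(-4))) = 1/(5 + (-3 + 16 - 8)) = 1/(5 + 5) = 1/10 ≈ 0.10000)
D(-4, t)*(-18) = -4*(-18) = 72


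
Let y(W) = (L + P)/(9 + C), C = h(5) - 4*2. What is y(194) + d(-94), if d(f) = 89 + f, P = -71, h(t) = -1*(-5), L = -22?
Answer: -41/2 ≈ -20.500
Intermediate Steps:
h(t) = 5
C = -3 (C = 5 - 4*2 = 5 - 8 = -3)
y(W) = -31/2 (y(W) = (-22 - 71)/(9 - 3) = -93/6 = -93*⅙ = -31/2)
y(194) + d(-94) = -31/2 + (89 - 94) = -31/2 - 5 = -41/2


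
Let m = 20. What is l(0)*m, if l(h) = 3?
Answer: 60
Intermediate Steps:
l(0)*m = 3*20 = 60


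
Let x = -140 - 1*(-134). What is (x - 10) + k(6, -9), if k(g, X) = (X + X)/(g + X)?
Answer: -10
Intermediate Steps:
x = -6 (x = -140 + 134 = -6)
k(g, X) = 2*X/(X + g) (k(g, X) = (2*X)/(X + g) = 2*X/(X + g))
(x - 10) + k(6, -9) = (-6 - 10) + 2*(-9)/(-9 + 6) = -16 + 2*(-9)/(-3) = -16 + 2*(-9)*(-⅓) = -16 + 6 = -10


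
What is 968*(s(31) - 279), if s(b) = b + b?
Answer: -210056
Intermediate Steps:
s(b) = 2*b
968*(s(31) - 279) = 968*(2*31 - 279) = 968*(62 - 279) = 968*(-217) = -210056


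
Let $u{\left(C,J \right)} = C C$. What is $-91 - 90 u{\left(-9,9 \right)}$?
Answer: $-7381$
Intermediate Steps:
$u{\left(C,J \right)} = C^{2}$
$-91 - 90 u{\left(-9,9 \right)} = -91 - 90 \left(-9\right)^{2} = -91 - 7290 = -7381$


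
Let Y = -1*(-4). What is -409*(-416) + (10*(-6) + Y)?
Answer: 170088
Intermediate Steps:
Y = 4
-409*(-416) + (10*(-6) + Y) = -409*(-416) + (10*(-6) + 4) = 170144 + (-60 + 4) = 170144 - 56 = 170088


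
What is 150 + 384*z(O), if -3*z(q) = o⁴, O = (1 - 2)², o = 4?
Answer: -32618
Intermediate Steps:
O = 1 (O = (-1)² = 1)
z(q) = -256/3 (z(q) = -⅓*4⁴ = -⅓*256 = -256/3)
150 + 384*z(O) = 150 + 384*(-256/3) = 150 - 32768 = -32618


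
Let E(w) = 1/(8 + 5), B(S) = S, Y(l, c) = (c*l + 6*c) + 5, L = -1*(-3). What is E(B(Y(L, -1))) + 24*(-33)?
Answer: -10295/13 ≈ -791.92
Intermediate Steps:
L = 3
Y(l, c) = 5 + 6*c + c*l (Y(l, c) = (6*c + c*l) + 5 = 5 + 6*c + c*l)
E(w) = 1/13
E(B(Y(L, -1))) + 24*(-33) = 1/13 + 24*(-33) = 1/13 - 792 = -10295/13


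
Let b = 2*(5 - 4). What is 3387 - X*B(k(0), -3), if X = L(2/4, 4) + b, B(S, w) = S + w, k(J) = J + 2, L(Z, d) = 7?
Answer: 3396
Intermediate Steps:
k(J) = 2 + J
b = 2 (b = 2*1 = 2)
X = 9 (X = 7 + 2 = 9)
3387 - X*B(k(0), -3) = 3387 - 9*((2 + 0) - 3) = 3387 - 9*(2 - 3) = 3387 - 9*(-1) = 3387 - 1*(-9) = 3387 + 9 = 3396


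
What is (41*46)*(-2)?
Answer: -3772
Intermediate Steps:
(41*46)*(-2) = 1886*(-2) = -3772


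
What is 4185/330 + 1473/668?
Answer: 109389/7348 ≈ 14.887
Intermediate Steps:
4185/330 + 1473/668 = 4185*(1/330) + 1473*(1/668) = 279/22 + 1473/668 = 109389/7348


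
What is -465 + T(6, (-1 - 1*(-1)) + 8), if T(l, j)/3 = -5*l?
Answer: -555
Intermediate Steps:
T(l, j) = -15*l (T(l, j) = 3*(-5*l) = -15*l)
-465 + T(6, (-1 - 1*(-1)) + 8) = -465 - 15*6 = -465 - 90 = -555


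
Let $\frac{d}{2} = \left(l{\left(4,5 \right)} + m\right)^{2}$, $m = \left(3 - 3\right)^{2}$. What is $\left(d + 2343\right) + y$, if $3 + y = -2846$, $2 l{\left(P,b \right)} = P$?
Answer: $-498$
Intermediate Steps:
$l{\left(P,b \right)} = \frac{P}{2}$
$y = -2849$ ($y = -3 - 2846 = -2849$)
$m = 0$ ($m = 0^{2} = 0$)
$d = 8$ ($d = 2 \left(\frac{1}{2} \cdot 4 + 0\right)^{2} = 2 \left(2 + 0\right)^{2} = 2 \cdot 2^{2} = 2 \cdot 4 = 8$)
$\left(d + 2343\right) + y = \left(8 + 2343\right) - 2849 = 2351 - 2849 = -498$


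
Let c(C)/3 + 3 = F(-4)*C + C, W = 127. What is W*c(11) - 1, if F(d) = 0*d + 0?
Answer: 3047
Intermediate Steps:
F(d) = 0 (F(d) = 0 + 0 = 0)
c(C) = -9 + 3*C (c(C) = -9 + 3*(0*C + C) = -9 + 3*(0 + C) = -9 + 3*C)
W*c(11) - 1 = 127*(-9 + 3*11) - 1 = 127*(-9 + 33) - 1 = 127*24 - 1 = 3048 - 1 = 3047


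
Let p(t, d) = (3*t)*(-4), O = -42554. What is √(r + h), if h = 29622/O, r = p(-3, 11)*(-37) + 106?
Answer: I*√555338487401/21277 ≈ 35.024*I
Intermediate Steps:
p(t, d) = -12*t
r = -1226 (r = -12*(-3)*(-37) + 106 = 36*(-37) + 106 = -1332 + 106 = -1226)
h = -14811/21277 (h = 29622/(-42554) = 29622*(-1/42554) = -14811/21277 ≈ -0.69610)
√(r + h) = √(-1226 - 14811/21277) = √(-26100413/21277) = I*√555338487401/21277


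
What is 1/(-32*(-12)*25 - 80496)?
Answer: -1/70896 ≈ -1.4105e-5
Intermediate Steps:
1/(-32*(-12)*25 - 80496) = 1/(384*25 - 80496) = 1/(9600 - 80496) = 1/(-70896) = -1/70896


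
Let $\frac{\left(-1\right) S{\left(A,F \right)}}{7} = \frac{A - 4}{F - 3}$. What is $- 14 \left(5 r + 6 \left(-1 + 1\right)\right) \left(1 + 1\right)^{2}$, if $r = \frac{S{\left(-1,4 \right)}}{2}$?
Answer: $-4900$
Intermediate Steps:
$S{\left(A,F \right)} = - \frac{7 \left(-4 + A\right)}{-3 + F}$ ($S{\left(A,F \right)} = - 7 \frac{A - 4}{F - 3} = - 7 \frac{-4 + A}{-3 + F} = - \frac{7 \left(-4 + A\right)}{-3 + F}$)
$r = \frac{35}{2}$ ($r = \frac{7 \frac{1}{-3 + 4} \left(4 - -1\right)}{2} = \frac{7 \left(4 + 1\right)}{1} \cdot \frac{1}{2} = 7 \cdot 1 \cdot 5 \cdot \frac{1}{2} = 35 \cdot \frac{1}{2} = \frac{35}{2} \approx 17.5$)
$- 14 \left(5 r + 6 \left(-1 + 1\right)\right) \left(1 + 1\right)^{2} = - 14 \left(5 \cdot \frac{35}{2} + 6 \left(-1 + 1\right)\right) \left(1 + 1\right)^{2} = - 14 \left(\frac{175}{2} + 6 \cdot 0\right) 2^{2} = - 14 \left(\frac{175}{2} + 0\right) 4 = \left(-14\right) \frac{175}{2} \cdot 4 = \left(-1225\right) 4 = -4900$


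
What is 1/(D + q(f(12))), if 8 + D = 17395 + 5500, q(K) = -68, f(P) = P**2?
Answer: 1/22819 ≈ 4.3823e-5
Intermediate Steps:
D = 22887 (D = -8 + (17395 + 5500) = -8 + 22895 = 22887)
1/(D + q(f(12))) = 1/(22887 - 68) = 1/22819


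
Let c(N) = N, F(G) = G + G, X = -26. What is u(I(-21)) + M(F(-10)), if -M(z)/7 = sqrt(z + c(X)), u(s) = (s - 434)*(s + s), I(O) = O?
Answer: 19110 - 7*I*sqrt(46) ≈ 19110.0 - 47.476*I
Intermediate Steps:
F(G) = 2*G
u(s) = 2*s*(-434 + s) (u(s) = (-434 + s)*(2*s) = 2*s*(-434 + s))
M(z) = -7*sqrt(-26 + z) (M(z) = -7*sqrt(z - 26) = -7*sqrt(-26 + z))
u(I(-21)) + M(F(-10)) = 2*(-21)*(-434 - 21) - 7*sqrt(-26 + 2*(-10)) = 2*(-21)*(-455) - 7*sqrt(-26 - 20) = 19110 - 7*I*sqrt(46)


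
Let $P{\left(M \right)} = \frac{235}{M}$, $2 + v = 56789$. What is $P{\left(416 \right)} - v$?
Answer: $- \frac{23623157}{416} \approx -56786.0$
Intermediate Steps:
$v = 56787$ ($v = -2 + 56789 = 56787$)
$P{\left(416 \right)} - v = \frac{235}{416} - 56787 = - \frac{23623157}{416}$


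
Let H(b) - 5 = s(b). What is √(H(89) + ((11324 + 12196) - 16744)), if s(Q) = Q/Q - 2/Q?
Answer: 2*√13430011/89 ≈ 82.353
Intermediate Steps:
s(Q) = 1 - 2/Q
H(b) = 5 + (-2 + b)/b
√(H(89) + ((11324 + 12196) - 16744)) = √((6 - 2/89) + ((11324 + 12196) - 16744)) = √((6 - 2*1/89) + (23520 - 16744)) = √((6 - 2/89) + 6776) = √(532/89 + 6776) = √(603596/89) = 2*√13430011/89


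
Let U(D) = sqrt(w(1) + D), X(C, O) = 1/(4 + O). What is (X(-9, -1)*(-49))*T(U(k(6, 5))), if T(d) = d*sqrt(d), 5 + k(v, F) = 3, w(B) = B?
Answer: -49*I**(3/2)/3 ≈ 11.549 - 11.549*I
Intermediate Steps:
k(v, F) = -2 (k(v, F) = -5 + 3 = -2)
U(D) = sqrt(1 + D)
T(d) = d**(3/2)
(X(-9, -1)*(-49))*T(U(k(6, 5))) = (-49/(4 - 1))*(sqrt(1 - 2))**(3/2) = (-49/3)*(sqrt(-1))**(3/2) = ((1/3)*(-49))*I**(3/2) = -49*I**(3/2)/3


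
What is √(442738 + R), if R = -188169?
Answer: √254569 ≈ 504.55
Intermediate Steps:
√(442738 + R) = √(442738 - 188169) = √254569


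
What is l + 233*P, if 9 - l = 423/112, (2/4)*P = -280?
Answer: -14613175/112 ≈ -1.3047e+5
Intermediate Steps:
P = -560 (P = 2*(-280) = -560)
l = 585/112 (l = 9 - 423/112 = 585/112 ≈ 5.2232)
l + 233*P = 585/112 + 233*(-560) = 585/112 - 130480 = -14613175/112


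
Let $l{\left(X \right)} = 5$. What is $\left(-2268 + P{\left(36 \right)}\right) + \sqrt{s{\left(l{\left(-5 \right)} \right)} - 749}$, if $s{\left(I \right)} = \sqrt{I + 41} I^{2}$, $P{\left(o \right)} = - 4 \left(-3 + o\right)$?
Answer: $-2400 + i \sqrt{749 - 25 \sqrt{46}} \approx -2400.0 + 24.072 i$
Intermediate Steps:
$P{\left(o \right)} = 12 - 4 o$
$s{\left(I \right)} = I^{2} \sqrt{41 + I}$ ($s{\left(I \right)} = \sqrt{41 + I} I^{2} = I^{2} \sqrt{41 + I}$)
$\left(-2268 + P{\left(36 \right)}\right) + \sqrt{s{\left(l{\left(-5 \right)} \right)} - 749} = \left(-2268 + \left(12 - 144\right)\right) + \sqrt{5^{2} \sqrt{41 + 5} - 749} = \left(-2268 + \left(12 - 144\right)\right) + \sqrt{25 \sqrt{46} - 749} = \left(-2268 - 132\right) + \sqrt{-749 + 25 \sqrt{46}} = -2400 + \sqrt{-749 + 25 \sqrt{46}}$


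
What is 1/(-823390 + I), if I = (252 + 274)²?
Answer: -1/546714 ≈ -1.8291e-6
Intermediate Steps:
I = 276676 (I = 526² = 276676)
1/(-823390 + I) = 1/(-823390 + 276676) = 1/(-546714) = -1/546714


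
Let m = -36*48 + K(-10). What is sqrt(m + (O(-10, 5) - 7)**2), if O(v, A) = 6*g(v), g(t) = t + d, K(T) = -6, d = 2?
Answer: sqrt(1291) ≈ 35.930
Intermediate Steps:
g(t) = 2 + t (g(t) = t + 2 = 2 + t)
O(v, A) = 12 + 6*v (O(v, A) = 6*(2 + v) = 12 + 6*v)
m = -1734 (m = -36*48 - 6 = -1728 - 6 = -1734)
sqrt(m + (O(-10, 5) - 7)**2) = sqrt(-1734 + ((12 + 6*(-10)) - 7)**2) = sqrt(-1734 + ((12 - 60) - 7)**2) = sqrt(-1734 + (-48 - 7)**2) = sqrt(-1734 + (-55)**2) = sqrt(-1734 + 3025) = sqrt(1291)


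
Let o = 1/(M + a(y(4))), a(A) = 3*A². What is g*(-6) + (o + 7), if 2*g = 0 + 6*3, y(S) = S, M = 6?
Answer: -2537/54 ≈ -46.982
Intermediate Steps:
o = 1/54 (o = 1/(6 + 3*4²) = 1/(6 + 3*16) = 1/(6 + 48) = 1/54 ≈ 0.018519)
g = 9 (g = (0 + 6*3)/2 = (0 + 18)/2 = (½)*18 = 9)
g*(-6) + (o + 7) = 9*(-6) + (1/54 + 7) = -54 + 379/54 = -2537/54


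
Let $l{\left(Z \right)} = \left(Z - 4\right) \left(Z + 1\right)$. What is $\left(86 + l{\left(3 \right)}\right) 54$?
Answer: $4428$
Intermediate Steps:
$l{\left(Z \right)} = \left(1 + Z\right) \left(-4 + Z\right)$ ($l{\left(Z \right)} = \left(-4 + Z\right) \left(1 + Z\right) = \left(1 + Z\right) \left(-4 + Z\right)$)
$\left(86 + l{\left(3 \right)}\right) 54 = \left(86 - \left(13 - 9\right)\right) 54 = \left(86 - 4\right) 54 = 82 \cdot 54 = 4428$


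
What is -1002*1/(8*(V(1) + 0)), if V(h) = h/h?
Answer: -501/4 ≈ -125.25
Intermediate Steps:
V(h) = 1
-1002*1/(8*(V(1) + 0)) = -1002*1/(8*(1 + 0)) = -1002/(8*1) = -1002/8 = -1002*⅛ = -501/4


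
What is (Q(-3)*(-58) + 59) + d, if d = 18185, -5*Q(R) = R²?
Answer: 91742/5 ≈ 18348.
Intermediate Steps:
Q(R) = -R²/5
(Q(-3)*(-58) + 59) + d = (-⅕*(-3)²*(-58) + 59) + 18185 = (-⅕*9*(-58) + 59) + 18185 = (-9/5*(-58) + 59) + 18185 = (522/5 + 59) + 18185 = 817/5 + 18185 = 91742/5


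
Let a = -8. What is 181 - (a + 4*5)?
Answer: 169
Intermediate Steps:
181 - (a + 4*5) = 181 - (-8 + 4*5) = 181 - (-8 + 20) = 181 - 1*12 = 181 - 12 = 169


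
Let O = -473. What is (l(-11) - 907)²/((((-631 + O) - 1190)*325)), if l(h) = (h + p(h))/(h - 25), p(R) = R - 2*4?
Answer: -29560969/26839800 ≈ -1.1014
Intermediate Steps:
p(R) = -8 + R (p(R) = R - 8 = -8 + R)
l(h) = (-8 + 2*h)/(-25 + h) (l(h) = (h + (-8 + h))/(h - 25) = (-8 + 2*h)/(-25 + h))
(l(-11) - 907)²/((((-631 + O) - 1190)*325)) = (2*(-4 - 11)/(-25 - 11) - 907)²/((((-631 - 473) - 1190)*325)) = (2*(-15)/(-36) - 907)²/(((-1104 - 1190)*325)) = (2*(-1/36)*(-15) - 907)²/((-2294*325)) = (⅚ - 907)²/(-745550) = (-5437/6)²*(-1/745550) = (29560969/36)*(-1/745550) = -29560969/26839800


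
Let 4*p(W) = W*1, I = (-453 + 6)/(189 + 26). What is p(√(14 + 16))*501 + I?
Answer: -447/215 + 501*√30/4 ≈ 683.94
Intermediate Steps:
I = -447/215 ≈ -2.0791
p(W) = W/4 (p(W) = (W*1)/4 = W/4)
p(√(14 + 16))*501 + I = (√(14 + 16)/4)*501 - 447/215 = (√30/4)*501 - 447/215 = 501*√30/4 - 447/215 = -447/215 + 501*√30/4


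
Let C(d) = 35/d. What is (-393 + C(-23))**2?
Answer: 82337476/529 ≈ 1.5565e+5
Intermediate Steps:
(-393 + C(-23))**2 = (-393 + 35/(-23))**2 = (-393 + 35*(-1/23))**2 = (-393 - 35/23)**2 = (-9074/23)**2 = 82337476/529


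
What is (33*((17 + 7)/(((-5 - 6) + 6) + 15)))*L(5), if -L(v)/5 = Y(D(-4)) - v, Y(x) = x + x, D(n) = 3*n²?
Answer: -36036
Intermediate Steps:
Y(x) = 2*x
L(v) = -480 + 5*v (L(v) = -5*(2*(3*(-4)²) - v) = -5*(2*(3*16) - v) = -5*(2*48 - v) = -5*(96 - v) = -480 + 5*v)
(33*((17 + 7)/(((-5 - 6) + 6) + 15)))*L(5) = (33*((17 + 7)/(((-5 - 6) + 6) + 15)))*(-480 + 5*5) = (33*(24/((-11 + 6) + 15)))*(-480 + 25) = (33*(24/(-5 + 15)))*(-455) = (33*(24/10))*(-455) = (33*(24*(⅒)))*(-455) = (33*(12/5))*(-455) = (396/5)*(-455) = -36036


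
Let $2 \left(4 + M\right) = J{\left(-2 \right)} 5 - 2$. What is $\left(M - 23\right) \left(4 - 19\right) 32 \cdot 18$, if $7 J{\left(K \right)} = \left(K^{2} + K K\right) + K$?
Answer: $\frac{1563840}{7} \approx 2.2341 \cdot 10^{5}$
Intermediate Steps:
$J{\left(K \right)} = \frac{K}{7} + \frac{2 K^{2}}{7}$ ($J{\left(K \right)} = \frac{\left(K^{2} + K K\right) + K}{7} = \frac{\left(K^{2} + K^{2}\right) + K}{7} = \frac{2 K^{2} + K}{7} = \frac{K + 2 K^{2}}{7} = \frac{K}{7} + \frac{2 K^{2}}{7}$)
$M = - \frac{20}{7}$ ($M = -4 + \frac{\frac{1}{7} \left(-2\right) \left(1 + 2 \left(-2\right)\right) 5 - 2}{2} = -4 + \frac{\frac{1}{7} \left(-2\right) \left(1 - 4\right) 5 - 2}{2} = -4 + \frac{\frac{1}{7} \left(-2\right) \left(-3\right) 5 - 2}{2} = -4 + \frac{\frac{6}{7} \cdot 5 - 2}{2} = -4 + \frac{\frac{30}{7} - 2}{2} = -4 + \frac{1}{2} \cdot \frac{16}{7} = -4 + \frac{8}{7} = - \frac{20}{7} \approx -2.8571$)
$\left(M - 23\right) \left(4 - 19\right) 32 \cdot 18 = \left(- \frac{20}{7} - 23\right) \left(4 - 19\right) 32 \cdot 18 = \left(- \frac{181}{7}\right) \left(-15\right) 32 \cdot 18 = \frac{2715}{7} \cdot 32 \cdot 18 = \frac{86880}{7} \cdot 18 = \frac{1563840}{7}$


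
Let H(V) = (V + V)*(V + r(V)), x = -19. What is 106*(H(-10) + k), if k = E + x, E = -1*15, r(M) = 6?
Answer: 4876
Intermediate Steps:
E = -15
H(V) = 2*V*(6 + V) (H(V) = (V + V)*(V + 6) = (2*V)*(6 + V) = 2*V*(6 + V))
k = -34 (k = -15 - 19 = -34)
106*(H(-10) + k) = 106*(2*(-10)*(6 - 10) - 34) = 106*(2*(-10)*(-4) - 34) = 106*(80 - 34) = 106*46 = 4876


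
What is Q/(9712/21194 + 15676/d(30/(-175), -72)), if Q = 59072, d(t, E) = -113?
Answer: -17684104048/41392461 ≈ -427.23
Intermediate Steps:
Q/(9712/21194 + 15676/d(30/(-175), -72)) = 59072/(9712/21194 + 15676/(-113)) = 59072/(9712*(1/21194) + 15676*(-1/113)) = 59072/(4856/10597 - 15676/113) = 59072/(-165569844/1197461) = 59072*(-1197461/165569844) = -17684104048/41392461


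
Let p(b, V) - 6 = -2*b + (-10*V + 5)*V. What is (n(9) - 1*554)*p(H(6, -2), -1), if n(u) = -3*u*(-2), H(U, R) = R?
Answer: 2500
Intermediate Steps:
n(u) = 6*u
p(b, V) = 6 - 2*b + V*(5 - 10*V) (p(b, V) = 6 + (-2*b + (-10*V + 5)*V) = 6 + (-2*b + (5 - 10*V)*V) = 6 + (-2*b + V*(5 - 10*V)) = 6 - 2*b + V*(5 - 10*V))
(n(9) - 1*554)*p(H(6, -2), -1) = (6*9 - 1*554)*(6 - 10*(-1)² - 2*(-2) + 5*(-1)) = (54 - 554)*(6 - 10*1 + 4 - 5) = -500*(6 - 10 + 4 - 5) = -500*(-5) = 2500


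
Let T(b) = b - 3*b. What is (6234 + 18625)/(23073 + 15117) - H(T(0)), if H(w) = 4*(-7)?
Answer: 1094179/38190 ≈ 28.651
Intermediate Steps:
T(b) = -2*b
H(w) = -28
(6234 + 18625)/(23073 + 15117) - H(T(0)) = (6234 + 18625)/(23073 + 15117) - 1*(-28) = 24859/38190 + 28 = 1094179/38190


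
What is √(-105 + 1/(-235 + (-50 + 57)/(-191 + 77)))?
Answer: I*√75401371803/26797 ≈ 10.247*I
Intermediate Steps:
√(-105 + 1/(-235 + (-50 + 57)/(-191 + 77))) = √(-105 + 1/(-235 + 7/(-114))) = √(-105 + 1/(-235 + 7*(-1/114))) = √(-105 + 1/(-235 - 7/114)) = √(-105 + 1/(-26797/114)) = √(-105 - 114/26797) = √(-2813799/26797) = I*√75401371803/26797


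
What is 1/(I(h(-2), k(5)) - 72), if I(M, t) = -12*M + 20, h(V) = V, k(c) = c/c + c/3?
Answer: -1/28 ≈ -0.035714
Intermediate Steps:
k(c) = 1 + c/3 (k(c) = 1 + c*(1/3) = 1 + c/3)
I(M, t) = 20 - 12*M
1/(I(h(-2), k(5)) - 72) = 1/((20 - 12*(-2)) - 72) = 1/((20 + 24) - 72) = 1/(44 - 72) = 1/(-28) = -1/28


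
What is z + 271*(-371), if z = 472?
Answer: -100069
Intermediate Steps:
z + 271*(-371) = 472 + 271*(-371) = 472 - 100541 = -100069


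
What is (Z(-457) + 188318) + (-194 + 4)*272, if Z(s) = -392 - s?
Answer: 136703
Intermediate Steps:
(Z(-457) + 188318) + (-194 + 4)*272 = ((-392 - 1*(-457)) + 188318) + (-194 + 4)*272 = ((-392 + 457) + 188318) - 190*272 = (65 + 188318) - 51680 = 188383 - 51680 = 136703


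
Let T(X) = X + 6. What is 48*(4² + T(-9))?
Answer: 624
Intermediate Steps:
T(X) = 6 + X
48*(4² + T(-9)) = 48*(4² + (6 - 9)) = 48*(16 - 3) = 48*13 = 624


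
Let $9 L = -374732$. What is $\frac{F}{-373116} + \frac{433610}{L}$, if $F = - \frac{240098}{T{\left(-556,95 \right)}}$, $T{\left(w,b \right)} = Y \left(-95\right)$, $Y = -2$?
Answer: $- \frac{34570688096983}{3320689491660} \approx -10.411$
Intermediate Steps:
$T{\left(w,b \right)} = 190$ ($T{\left(w,b \right)} = \left(-2\right) \left(-95\right) = 190$)
$L = - \frac{374732}{9}$ ($L = \frac{1}{9} \left(-374732\right) = - \frac{374732}{9} \approx -41637.0$)
$F = - \frac{120049}{95}$ ($F = - \frac{240098}{190} = \left(-240098\right) \frac{1}{190} = - \frac{120049}{95} \approx -1263.7$)
$\frac{F}{-373116} + \frac{433610}{L} = - \frac{120049}{95 \left(-373116\right)} + \frac{433610}{- \frac{374732}{9}} = \left(- \frac{120049}{95}\right) \left(- \frac{1}{373116}\right) + 433610 \left(- \frac{9}{374732}\right) = \frac{120049}{35446020} - \frac{1951245}{187366} = - \frac{34570688096983}{3320689491660}$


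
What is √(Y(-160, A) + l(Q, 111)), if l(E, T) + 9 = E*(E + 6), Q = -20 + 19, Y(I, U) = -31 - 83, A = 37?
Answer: 8*I*√2 ≈ 11.314*I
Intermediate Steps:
Y(I, U) = -114
Q = -1
l(E, T) = -9 + E*(6 + E) (l(E, T) = -9 + E*(E + 6) = -9 + E*(6 + E))
√(Y(-160, A) + l(Q, 111)) = √(-114 + (-9 + (-1)² + 6*(-1))) = √(-114 + (-9 + 1 - 6)) = √(-114 - 14) = √(-128) = 8*I*√2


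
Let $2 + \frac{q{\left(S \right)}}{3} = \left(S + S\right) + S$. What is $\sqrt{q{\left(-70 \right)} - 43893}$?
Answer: $i \sqrt{44529} \approx 211.02 i$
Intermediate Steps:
$q{\left(S \right)} = -6 + 9 S$ ($q{\left(S \right)} = -6 + 3 \left(\left(S + S\right) + S\right) = -6 + 3 \left(2 S + S\right) = -6 + 3 \cdot 3 S = -6 + 9 S$)
$\sqrt{q{\left(-70 \right)} - 43893} = \sqrt{\left(-6 + 9 \left(-70\right)\right) - 43893} = \sqrt{\left(-6 - 630\right) - 43893} = \sqrt{-636 - 43893} = \sqrt{-44529} = i \sqrt{44529}$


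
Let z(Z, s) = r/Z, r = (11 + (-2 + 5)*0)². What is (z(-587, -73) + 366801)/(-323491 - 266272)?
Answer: -215312066/346190881 ≈ -0.62195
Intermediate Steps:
r = 121 (r = (11 + 3*0)² = (11 + 0)² = 11² = 121)
z(Z, s) = 121/Z
(z(-587, -73) + 366801)/(-323491 - 266272) = (121/(-587) + 366801)/(-323491 - 266272) = (121*(-1/587) + 366801)/(-589763) = (-121/587 + 366801)*(-1/589763) = (215312066/587)*(-1/589763) = -215312066/346190881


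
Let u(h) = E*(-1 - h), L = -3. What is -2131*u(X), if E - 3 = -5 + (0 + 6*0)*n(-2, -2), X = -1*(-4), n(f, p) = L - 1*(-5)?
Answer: -21310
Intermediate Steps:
n(f, p) = 2 (n(f, p) = -3 - 1*(-5) = -3 + 5 = 2)
X = 4
E = -2 (E = 3 + (-5 + (0 + 6*0)*2) = 3 + (-5 + (0 + 0)*2) = 3 + (-5 + 0*2) = 3 + (-5 + 0) = 3 - 5 = -2)
u(h) = 2 + 2*h (u(h) = -2*(-1 - h) = 2 + 2*h)
-2131*u(X) = -2131*(2 + 2*4) = -2131*(2 + 8) = -2131*10 = -21310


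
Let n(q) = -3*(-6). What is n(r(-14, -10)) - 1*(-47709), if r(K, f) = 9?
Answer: 47727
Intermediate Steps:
n(q) = 18
n(r(-14, -10)) - 1*(-47709) = 18 - 1*(-47709) = 18 + 47709 = 47727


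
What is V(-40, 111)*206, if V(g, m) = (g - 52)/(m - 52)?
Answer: -18952/59 ≈ -321.22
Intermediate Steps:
V(g, m) = (-52 + g)/(-52 + m)
V(-40, 111)*206 = ((-52 - 40)/(-52 + 111))*206 = (-92/59)*206 = ((1/59)*(-92))*206 = -92/59*206 = -18952/59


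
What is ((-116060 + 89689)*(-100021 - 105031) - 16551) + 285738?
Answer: 5407695479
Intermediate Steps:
((-116060 + 89689)*(-100021 - 105031) - 16551) + 285738 = (-26371*(-205052) - 16551) + 285738 = (5407426292 - 16551) + 285738 = 5407409741 + 285738 = 5407695479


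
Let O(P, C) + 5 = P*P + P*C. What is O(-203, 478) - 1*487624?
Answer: -543454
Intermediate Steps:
O(P, C) = -5 + P**2 + C*P (O(P, C) = -5 + (P*P + P*C) = -5 + (P**2 + C*P) = -5 + P**2 + C*P)
O(-203, 478) - 1*487624 = (-5 + (-203)**2 + 478*(-203)) - 1*487624 = (-5 + 41209 - 97034) - 487624 = -55830 - 487624 = -543454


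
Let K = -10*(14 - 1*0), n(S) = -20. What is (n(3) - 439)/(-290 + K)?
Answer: 459/430 ≈ 1.0674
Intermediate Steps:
K = -140 (K = -10*(14 + 0) = -10*14 = -140)
(n(3) - 439)/(-290 + K) = (-20 - 439)/(-290 - 140) = -459/(-430) = -459*(-1/430) = 459/430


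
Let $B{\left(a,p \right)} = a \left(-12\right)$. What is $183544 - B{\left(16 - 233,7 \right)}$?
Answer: $180940$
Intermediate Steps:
$B{\left(a,p \right)} = - 12 a$
$183544 - B{\left(16 - 233,7 \right)} = 183544 - - 12 \left(16 - 233\right) = 183544 - \left(-12\right) \left(-217\right) = 183544 - 2604 = 180940$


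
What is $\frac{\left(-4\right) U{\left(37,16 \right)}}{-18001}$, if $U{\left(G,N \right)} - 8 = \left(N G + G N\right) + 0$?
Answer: $\frac{4768}{18001} \approx 0.26487$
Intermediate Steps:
$U{\left(G,N \right)} = 8 + 2 G N$ ($U{\left(G,N \right)} = 8 + \left(\left(N G + G N\right) + 0\right) = 8 + \left(\left(G N + G N\right) + 0\right) = 8 + \left(2 G N + 0\right) = 8 + 2 G N$)
$\frac{\left(-4\right) U{\left(37,16 \right)}}{-18001} = \frac{\left(-4\right) \left(8 + 2 \cdot 37 \cdot 16\right)}{-18001} = - 4 \left(8 + 1184\right) \left(- \frac{1}{18001}\right) = \left(-4\right) 1192 \left(- \frac{1}{18001}\right) = \left(-4768\right) \left(- \frac{1}{18001}\right) = \frac{4768}{18001}$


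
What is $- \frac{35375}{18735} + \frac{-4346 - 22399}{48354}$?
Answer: $- \frac{147439355}{60394146} \approx -2.4413$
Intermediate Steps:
$- \frac{35375}{18735} + \frac{-4346 - 22399}{48354} = \left(-35375\right) \frac{1}{18735} - \frac{8915}{16118} = - \frac{7075}{3747} - \frac{8915}{16118} = - \frac{147439355}{60394146}$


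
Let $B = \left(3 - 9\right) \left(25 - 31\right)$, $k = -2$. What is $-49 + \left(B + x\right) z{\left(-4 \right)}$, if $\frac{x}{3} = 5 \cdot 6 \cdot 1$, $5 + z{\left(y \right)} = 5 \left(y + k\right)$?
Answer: $-4459$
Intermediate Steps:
$z{\left(y \right)} = -15 + 5 y$ ($z{\left(y \right)} = -5 + 5 \left(y - 2\right) = -5 + 5 \left(-2 + y\right) = -5 + \left(-10 + 5 y\right) = -15 + 5 y$)
$x = 90$ ($x = 3 \cdot 5 \cdot 6 \cdot 1 = 3 \cdot 30 \cdot 1 = 3 \cdot 30 = 90$)
$B = 36$ ($B = \left(-6\right) \left(-6\right) = 36$)
$-49 + \left(B + x\right) z{\left(-4 \right)} = -49 + \left(36 + 90\right) \left(-15 + 5 \left(-4\right)\right) = -49 + 126 \left(-15 - 20\right) = -49 + 126 \left(-35\right) = -49 - 4410 = -4459$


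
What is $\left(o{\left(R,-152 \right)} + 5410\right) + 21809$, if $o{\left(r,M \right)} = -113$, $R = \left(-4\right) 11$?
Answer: $27106$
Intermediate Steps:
$R = -44$
$\left(o{\left(R,-152 \right)} + 5410\right) + 21809 = \left(-113 + 5410\right) + 21809 = 5297 + 21809 = 27106$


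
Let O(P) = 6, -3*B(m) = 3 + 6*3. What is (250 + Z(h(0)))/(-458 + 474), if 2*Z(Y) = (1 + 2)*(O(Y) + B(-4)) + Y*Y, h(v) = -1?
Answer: 249/16 ≈ 15.563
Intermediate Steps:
B(m) = -7 (B(m) = -(3 + 6*3)/3 = -(3 + 18)/3 = -⅓*21 = -7)
Z(Y) = -3/2 + Y²/2 (Z(Y) = ((1 + 2)*(6 - 7) + Y*Y)/2 = (3*(-1) + Y²)/2 = (-3 + Y²)/2 = -3/2 + Y²/2)
(250 + Z(h(0)))/(-458 + 474) = (250 + (-3/2 + (½)*(-1)²))/(-458 + 474) = (250 + (-3/2 + (½)*1))/16 = (250 + (-3/2 + ½))*(1/16) = (250 - 1)*(1/16) = 249*(1/16) = 249/16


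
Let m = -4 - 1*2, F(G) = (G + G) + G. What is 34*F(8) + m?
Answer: 810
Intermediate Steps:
F(G) = 3*G (F(G) = 2*G + G = 3*G)
m = -6 (m = -4 - 2 = -6)
34*F(8) + m = 34*(3*8) - 6 = 34*24 - 6 = 816 - 6 = 810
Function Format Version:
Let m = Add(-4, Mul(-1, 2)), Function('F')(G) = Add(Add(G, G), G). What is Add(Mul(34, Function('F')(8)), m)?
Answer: 810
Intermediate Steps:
Function('F')(G) = Mul(3, G) (Function('F')(G) = Add(Mul(2, G), G) = Mul(3, G))
m = -6 (m = Add(-4, -2) = -6)
Add(Mul(34, Function('F')(8)), m) = Add(Mul(34, Mul(3, 8)), -6) = Add(Mul(34, 24), -6) = Add(816, -6) = 810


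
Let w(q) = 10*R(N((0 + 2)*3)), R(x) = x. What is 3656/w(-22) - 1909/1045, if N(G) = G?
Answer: 185299/3135 ≈ 59.107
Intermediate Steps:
w(q) = 60 (w(q) = 10*((0 + 2)*3) = 10*(2*3) = 10*6 = 60)
3656/w(-22) - 1909/1045 = 3656/60 - 1909/1045 = 3656*(1/60) - 1909*1/1045 = 914/15 - 1909/1045 = 185299/3135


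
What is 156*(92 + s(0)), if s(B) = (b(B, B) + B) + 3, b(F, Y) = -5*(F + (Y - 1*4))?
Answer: 17940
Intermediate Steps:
b(F, Y) = 20 - 5*F - 5*Y (b(F, Y) = -5*(F + (Y - 4)) = -5*(F + (-4 + Y)) = -5*(-4 + F + Y) = 20 - 5*F - 5*Y)
s(B) = 23 - 9*B (s(B) = ((20 - 5*B - 5*B) + B) + 3 = ((20 - 10*B) + B) + 3 = (20 - 9*B) + 3 = 23 - 9*B)
156*(92 + s(0)) = 156*(92 + (23 - 9*0)) = 156*(92 + (23 + 0)) = 156*(92 + 23) = 156*115 = 17940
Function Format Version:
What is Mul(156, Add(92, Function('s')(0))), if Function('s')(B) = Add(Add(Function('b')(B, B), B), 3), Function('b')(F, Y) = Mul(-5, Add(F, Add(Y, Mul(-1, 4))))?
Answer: 17940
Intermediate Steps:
Function('b')(F, Y) = Add(20, Mul(-5, F), Mul(-5, Y)) (Function('b')(F, Y) = Mul(-5, Add(F, Add(Y, -4))) = Mul(-5, Add(F, Add(-4, Y))) = Mul(-5, Add(-4, F, Y)) = Add(20, Mul(-5, F), Mul(-5, Y)))
Function('s')(B) = Add(23, Mul(-9, B)) (Function('s')(B) = Add(Add(Add(20, Mul(-5, B), Mul(-5, B)), B), 3) = Add(Add(Add(20, Mul(-10, B)), B), 3) = Add(Add(20, Mul(-9, B)), 3) = Add(23, Mul(-9, B)))
Mul(156, Add(92, Function('s')(0))) = Mul(156, Add(92, Add(23, Mul(-9, 0)))) = Mul(156, Add(92, Add(23, 0))) = Mul(156, Add(92, 23)) = Mul(156, 115) = 17940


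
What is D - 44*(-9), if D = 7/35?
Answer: 1981/5 ≈ 396.20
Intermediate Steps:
D = 1/5 (D = 7*(1/35) = 1/5 ≈ 0.20000)
D - 44*(-9) = 1/5 - 44*(-9) = 1/5 + 396 = 1981/5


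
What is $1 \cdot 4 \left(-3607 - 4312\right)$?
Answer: $-31676$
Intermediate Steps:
$1 \cdot 4 \left(-3607 - 4312\right) = 4 \left(-7919\right) = -31676$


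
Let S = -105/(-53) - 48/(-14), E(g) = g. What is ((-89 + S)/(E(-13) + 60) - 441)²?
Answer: 59609656291441/304048969 ≈ 1.9605e+5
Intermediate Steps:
S = 2007/371 (S = -105*(-1/53) - 48*(-1/14) = 105/53 + 24/7 = 2007/371 ≈ 5.4097)
((-89 + S)/(E(-13) + 60) - 441)² = ((-89 + 2007/371)/(-13 + 60) - 441)² = (-31012/371/47 - 441)² = (-31012/371*1/47 - 441)² = (-31012/17437 - 441)² = (-7720729/17437)² = 59609656291441/304048969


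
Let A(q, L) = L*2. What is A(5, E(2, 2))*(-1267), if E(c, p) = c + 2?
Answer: -10136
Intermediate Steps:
E(c, p) = 2 + c
A(q, L) = 2*L
A(5, E(2, 2))*(-1267) = (2*(2 + 2))*(-1267) = (2*4)*(-1267) = 8*(-1267) = -10136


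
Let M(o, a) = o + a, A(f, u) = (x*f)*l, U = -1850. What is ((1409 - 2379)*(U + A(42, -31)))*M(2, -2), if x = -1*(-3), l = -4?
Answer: 0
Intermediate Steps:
x = 3
A(f, u) = -12*f (A(f, u) = (3*f)*(-4) = -12*f)
M(o, a) = a + o
((1409 - 2379)*(U + A(42, -31)))*M(2, -2) = ((1409 - 2379)*(-1850 - 12*42))*(-2 + 2) = -970*(-1850 - 504)*0 = -970*(-2354)*0 = 2283380*0 = 0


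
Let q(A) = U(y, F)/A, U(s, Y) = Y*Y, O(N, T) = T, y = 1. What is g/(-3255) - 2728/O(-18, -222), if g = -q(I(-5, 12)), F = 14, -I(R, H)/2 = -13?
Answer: 916326/74555 ≈ 12.291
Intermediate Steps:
I(R, H) = 26 (I(R, H) = -2*(-13) = 26)
U(s, Y) = Y**2
q(A) = 196/A (q(A) = 14**2/A = 196/A)
g = -98/13 (g = -196/26 = -1*98/13 = -98/13 ≈ -7.5385)
g/(-3255) - 2728/O(-18, -222) = -98/13/(-3255) - 2728/(-222) = -98/13*(-1/3255) - 2728*(-1/222) = 14/6045 + 1364/111 = 916326/74555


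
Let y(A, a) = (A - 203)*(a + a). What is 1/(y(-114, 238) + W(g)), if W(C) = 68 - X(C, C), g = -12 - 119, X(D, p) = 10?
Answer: -1/150834 ≈ -6.6298e-6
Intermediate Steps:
g = -131
y(A, a) = 2*a*(-203 + A) (y(A, a) = (-203 + A)*(2*a) = 2*a*(-203 + A))
W(C) = 58 (W(C) = 68 - 1*10 = 68 - 10 = 58)
1/(y(-114, 238) + W(g)) = 1/(2*238*(-203 - 114) + 58) = 1/(2*238*(-317) + 58) = 1/(-150892 + 58) = 1/(-150834) = -1/150834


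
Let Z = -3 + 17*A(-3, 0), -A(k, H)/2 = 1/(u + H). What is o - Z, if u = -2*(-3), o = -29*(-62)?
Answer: 5420/3 ≈ 1806.7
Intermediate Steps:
o = 1798
u = 6
A(k, H) = -2/(6 + H)
Z = -26/3 (Z = -3 + 17*(-2/(6 + 0)) = -3 + 17*(-2/6) = -3 + 17*(-2*⅙) = -3 + 17*(-⅓) = -3 - 17/3 = -26/3 ≈ -8.6667)
o - Z = 1798 - 1*(-26/3) = 1798 + 26/3 = 5420/3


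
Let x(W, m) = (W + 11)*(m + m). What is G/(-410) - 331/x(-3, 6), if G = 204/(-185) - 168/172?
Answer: -538992509/156554400 ≈ -3.4428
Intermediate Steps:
G = -16542/7955 (G = 204*(-1/185) - 168*1/172 = -204/185 - 42/43 = -16542/7955 ≈ -2.0794)
x(W, m) = 2*m*(11 + W) (x(W, m) = (11 + W)*(2*m) = 2*m*(11 + W))
G/(-410) - 331/x(-3, 6) = -16542/7955/(-410) - 331*1/(12*(11 - 3)) = -16542/7955*(-1/410) - 331/(2*6*8) = 8271/1630775 - 331/96 = -538992509/156554400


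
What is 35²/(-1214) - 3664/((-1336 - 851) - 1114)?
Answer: 404371/4007414 ≈ 0.10091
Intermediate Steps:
35²/(-1214) - 3664/((-1336 - 851) - 1114) = 1225*(-1/1214) - 3664/(-2187 - 1114) = -1225/1214 - 3664/(-3301) = -1225/1214 - 3664*(-1/3301) = -1225/1214 + 3664/3301 = 404371/4007414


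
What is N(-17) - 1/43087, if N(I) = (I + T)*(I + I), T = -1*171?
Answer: 275412103/43087 ≈ 6392.0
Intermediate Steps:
T = -171
N(I) = 2*I*(-171 + I) (N(I) = (I - 171)*(I + I) = (-171 + I)*(2*I) = 2*I*(-171 + I))
N(-17) - 1/43087 = 2*(-17)*(-171 - 17) - 1/43087 = 2*(-17)*(-188) - 1*1/43087 = 6392 - 1/43087 = 275412103/43087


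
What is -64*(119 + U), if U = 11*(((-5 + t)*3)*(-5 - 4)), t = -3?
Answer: -159680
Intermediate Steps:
U = 2376 (U = 11*(((-5 - 3)*3)*(-5 - 4)) = 11*(-8*3*(-9)) = 11*(-24*(-9)) = 11*216 = 2376)
-64*(119 + U) = -64*(119 + 2376) = -64*2495 = -159680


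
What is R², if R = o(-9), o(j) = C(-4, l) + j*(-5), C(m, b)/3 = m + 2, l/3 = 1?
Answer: 1521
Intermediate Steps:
l = 3 (l = 3*1 = 3)
C(m, b) = 6 + 3*m (C(m, b) = 3*(m + 2) = 3*(2 + m) = 6 + 3*m)
o(j) = -6 - 5*j (o(j) = (6 + 3*(-4)) + j*(-5) = (6 - 12) - 5*j = -6 - 5*j)
R = 39 (R = -6 - 5*(-9) = -6 + 45 = 39)
R² = 39² = 1521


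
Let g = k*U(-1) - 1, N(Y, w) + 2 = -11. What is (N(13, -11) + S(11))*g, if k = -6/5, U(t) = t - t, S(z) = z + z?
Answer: -9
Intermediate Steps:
S(z) = 2*z
U(t) = 0
k = -6/5 (k = -6*⅕ = -6/5 ≈ -1.2000)
N(Y, w) = -13 (N(Y, w) = -2 - 11 = -13)
g = -1 (g = -6/5*0 - 1 = 0 - 1 = -1)
(N(13, -11) + S(11))*g = (-13 + 2*11)*(-1) = (-13 + 22)*(-1) = 9*(-1) = -9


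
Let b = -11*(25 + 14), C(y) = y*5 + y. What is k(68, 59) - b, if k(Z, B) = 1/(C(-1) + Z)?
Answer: 26599/62 ≈ 429.02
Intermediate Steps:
C(y) = 6*y (C(y) = 5*y + y = 6*y)
k(Z, B) = 1/(-6 + Z) (k(Z, B) = 1/(6*(-1) + Z) = 1/(-6 + Z))
b = -429 (b = -11*39 = -429)
k(68, 59) - b = 1/(-6 + 68) - 1*(-429) = 1/62 + 429 = 26599/62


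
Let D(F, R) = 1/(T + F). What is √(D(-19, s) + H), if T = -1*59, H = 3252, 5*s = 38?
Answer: √19785090/78 ≈ 57.026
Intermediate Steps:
s = 38/5 (s = (⅕)*38 = 38/5 ≈ 7.6000)
T = -59
D(F, R) = 1/(-59 + F)
√(D(-19, s) + H) = √(1/(-59 - 19) + 3252) = √(1/(-78) + 3252) = √(-1/78 + 3252) = √(253655/78) = √19785090/78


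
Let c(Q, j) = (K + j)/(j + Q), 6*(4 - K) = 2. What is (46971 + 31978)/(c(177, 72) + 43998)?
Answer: 58974903/32866733 ≈ 1.7944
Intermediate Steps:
K = 11/3 (K = 4 - ⅙*2 = 4 - ⅓ = 11/3 ≈ 3.6667)
c(Q, j) = (11/3 + j)/(Q + j) (c(Q, j) = (11/3 + j)/(j + Q) = (11/3 + j)/(Q + j))
(46971 + 31978)/(c(177, 72) + 43998) = (46971 + 31978)/((11/3 + 72)/(177 + 72) + 43998) = 78949/((227/3)/249 + 43998) = 78949/((1/249)*(227/3) + 43998) = 78949/(227/747 + 43998) = 78949/(32866733/747) = 78949*(747/32866733) = 58974903/32866733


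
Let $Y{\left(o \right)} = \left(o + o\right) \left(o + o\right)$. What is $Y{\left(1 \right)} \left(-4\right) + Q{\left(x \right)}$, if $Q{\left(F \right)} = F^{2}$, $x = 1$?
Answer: $-15$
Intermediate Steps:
$Y{\left(o \right)} = 4 o^{2}$ ($Y{\left(o \right)} = 2 o 2 o = 4 o^{2}$)
$Y{\left(1 \right)} \left(-4\right) + Q{\left(x \right)} = 4 \cdot 1^{2} \left(-4\right) + 1^{2} = 4 \cdot 1 \left(-4\right) + 1 = 4 \left(-4\right) + 1 = -16 + 1 = -15$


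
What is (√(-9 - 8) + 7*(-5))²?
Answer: (35 - I*√17)² ≈ 1208.0 - 288.62*I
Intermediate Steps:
(√(-9 - 8) + 7*(-5))² = (√(-17) - 35)² = (I*√17 - 35)² = (-35 + I*√17)²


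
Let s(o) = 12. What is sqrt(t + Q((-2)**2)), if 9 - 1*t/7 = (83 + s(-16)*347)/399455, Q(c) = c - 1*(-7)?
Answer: sqrt(240732297595)/57065 ≈ 8.5980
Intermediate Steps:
Q(c) = 7 + c (Q(c) = c + 7 = 7 + c)
t = 3590848/57065 (t = 63 - 7*(83 + 12*347)/399455 = 63 - 7*(83 + 4164)/399455 = 63 - 29729/399455 = 63 - 7*4247/399455 = 63 - 4247/57065 = 3590848/57065 ≈ 62.926)
sqrt(t + Q((-2)**2)) = sqrt(3590848/57065 + (7 + (-2)**2)) = sqrt(3590848/57065 + (7 + 4)) = sqrt(3590848/57065 + 11) = sqrt(4218563/57065) = sqrt(240732297595)/57065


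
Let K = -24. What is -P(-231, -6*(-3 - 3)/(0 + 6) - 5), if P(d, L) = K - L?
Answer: 25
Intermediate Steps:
P(d, L) = -24 - L
-P(-231, -6*(-3 - 3)/(0 + 6) - 5) = -(-24 - (-6*(-3 - 3)/(0 + 6) - 5)) = -(-24 - (-(-36)/6 - 5)) = -(-24 - (-6*(-1) - 5)) = -(-24 - (6 - 5)) = -(-24 - 1*1) = -(-24 - 1) = -1*(-25) = 25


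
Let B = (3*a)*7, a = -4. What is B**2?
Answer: 7056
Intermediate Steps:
B = -84 (B = (3*(-4))*7 = -12*7 = -84)
B**2 = (-84)**2 = 7056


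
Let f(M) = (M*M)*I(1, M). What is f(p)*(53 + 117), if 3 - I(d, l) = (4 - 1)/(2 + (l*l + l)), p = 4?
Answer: 85680/11 ≈ 7789.1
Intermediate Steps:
I(d, l) = 3 - 3/(2 + l + l**2) (I(d, l) = 3 - (4 - 1)/(2 + (l*l + l)) = 3 - 3/(2 + (l**2 + l)) = 3 - 3/(2 + (l + l**2)) = 3 - 3/(2 + l + l**2))
f(M) = 3*M**2*(1 + M + M**2)/(2 + M + M**2) (f(M) = (M*M)*(3*(1 + M + M**2)/(2 + M + M**2)) = M**2*(3*(1 + M + M**2)/(2 + M + M**2)) = 3*M**2*(1 + M + M**2)/(2 + M + M**2))
f(p)*(53 + 117) = (3*4**2*(1 + 4 + 4**2)/(2 + 4 + 4**2))*(53 + 117) = (3*16*(1 + 4 + 16)/(2 + 4 + 16))*170 = (3*16*21/22)*170 = (3*16*(1/22)*21)*170 = (504/11)*170 = 85680/11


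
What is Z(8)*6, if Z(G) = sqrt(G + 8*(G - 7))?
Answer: 24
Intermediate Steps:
Z(G) = sqrt(-56 + 9*G) (Z(G) = sqrt(G + 8*(-7 + G)) = sqrt(G + (-56 + 8*G)) = sqrt(-56 + 9*G))
Z(8)*6 = sqrt(-56 + 9*8)*6 = sqrt(-56 + 72)*6 = sqrt(16)*6 = 4*6 = 24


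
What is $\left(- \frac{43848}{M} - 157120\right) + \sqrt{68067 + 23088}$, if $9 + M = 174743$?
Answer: $- \frac{1961017852}{12481} + \sqrt{91155} \approx -1.5682 \cdot 10^{5}$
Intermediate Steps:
$M = 174734$ ($M = -9 + 174743 = 174734$)
$\left(- \frac{43848}{M} - 157120\right) + \sqrt{68067 + 23088} = \left(- \frac{43848}{174734} - 157120\right) + \sqrt{68067 + 23088} = \left(\left(-43848\right) \frac{1}{174734} - 157120\right) + \sqrt{91155} = \left(- \frac{3132}{12481} - 157120\right) + \sqrt{91155} = - \frac{1961017852}{12481} + \sqrt{91155}$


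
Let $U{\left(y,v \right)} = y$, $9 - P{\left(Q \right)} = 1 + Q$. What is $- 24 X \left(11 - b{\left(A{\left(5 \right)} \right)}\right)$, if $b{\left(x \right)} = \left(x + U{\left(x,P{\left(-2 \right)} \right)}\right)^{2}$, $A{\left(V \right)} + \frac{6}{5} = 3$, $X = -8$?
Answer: $- \frac{9408}{25} \approx -376.32$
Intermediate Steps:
$P{\left(Q \right)} = 8 - Q$ ($P{\left(Q \right)} = 9 - \left(1 + Q\right) = 8 - Q$)
$A{\left(V \right)} = \frac{9}{5}$ ($A{\left(V \right)} = - \frac{6}{5} + 3 = \frac{9}{5}$)
$b{\left(x \right)} = 4 x^{2}$ ($b{\left(x \right)} = \left(x + x\right)^{2} = \left(2 x\right)^{2} = 4 x^{2}$)
$- 24 X \left(11 - b{\left(A{\left(5 \right)} \right)}\right) = \left(-24\right) \left(-8\right) \left(11 - 4 \left(\frac{9}{5}\right)^{2}\right) = 192 \left(11 - 4 \cdot \frac{81}{25}\right) = 192 \left(11 - \frac{324}{25}\right) = 192 \left(- \frac{49}{25}\right) = - \frac{9408}{25}$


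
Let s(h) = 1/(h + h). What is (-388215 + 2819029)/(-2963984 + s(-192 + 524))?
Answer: -1614060496/1968085375 ≈ -0.82012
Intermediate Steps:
s(h) = 1/(2*h)
(-388215 + 2819029)/(-2963984 + s(-192 + 524)) = (-388215 + 2819029)/(-2963984 + 1/(2*(-192 + 524))) = 2430814/(-2963984 + (½)/332) = 2430814/(-2963984 + (½)*(1/332)) = 2430814/(-2963984 + 1/664) = 2430814/(-1968085375/664) = 2430814*(-664/1968085375) = -1614060496/1968085375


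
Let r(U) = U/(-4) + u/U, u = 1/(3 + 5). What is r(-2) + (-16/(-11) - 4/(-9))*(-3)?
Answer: -2777/528 ≈ -5.2595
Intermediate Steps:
u = ⅛ (u = 1/8 = ⅛ ≈ 0.12500)
r(U) = -U/4 + 1/(8*U) (r(U) = U/(-4) + 1/(8*U) = U*(-¼) + 1/(8*U) = -U/4 + 1/(8*U))
r(-2) + (-16/(-11) - 4/(-9))*(-3) = (-¼*(-2) + (⅛)/(-2)) + (-16/(-11) - 4/(-9))*(-3) = (½ + (⅛)*(-½)) + (-16*(-1/11) - 4*(-⅑))*(-3) = (½ - 1/16) + (16/11 + 4/9)*(-3) = 7/16 + (188/99)*(-3) = 7/16 - 188/33 = -2777/528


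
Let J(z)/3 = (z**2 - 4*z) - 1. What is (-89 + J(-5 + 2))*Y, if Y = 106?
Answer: -3074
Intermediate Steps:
J(z) = -3 - 12*z + 3*z**2 (J(z) = 3*((z**2 - 4*z) - 1) = 3*(-1 + z**2 - 4*z) = -3 - 12*z + 3*z**2)
(-89 + J(-5 + 2))*Y = (-89 + (-3 - 12*(-5 + 2) + 3*(-5 + 2)**2))*106 = (-89 + (-3 - 12*(-3) + 3*(-3)**2))*106 = (-89 + (-3 + 36 + 3*9))*106 = (-89 + (-3 + 36 + 27))*106 = (-89 + 60)*106 = -29*106 = -3074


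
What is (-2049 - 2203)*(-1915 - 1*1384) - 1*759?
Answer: 14026589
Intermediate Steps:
(-2049 - 2203)*(-1915 - 1*1384) - 1*759 = -4252*(-1915 - 1384) - 759 = -4252*(-3299) - 759 = 14027348 - 759 = 14026589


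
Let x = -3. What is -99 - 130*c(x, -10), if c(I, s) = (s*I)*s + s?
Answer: 40201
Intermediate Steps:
c(I, s) = s + I*s² (c(I, s) = (I*s)*s + s = I*s² + s = s + I*s²)
-99 - 130*c(x, -10) = -99 - (-1300)*(1 - 3*(-10)) = -99 - (-1300)*(1 + 30) = -99 - (-1300)*31 = -99 - 130*(-310) = -99 + 40300 = 40201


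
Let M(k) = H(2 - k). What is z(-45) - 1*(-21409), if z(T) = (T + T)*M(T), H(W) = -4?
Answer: 21769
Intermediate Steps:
M(k) = -4
z(T) = -8*T (z(T) = (T + T)*(-4) = (2*T)*(-4) = -8*T)
z(-45) - 1*(-21409) = -8*(-45) - 1*(-21409) = 360 + 21409 = 21769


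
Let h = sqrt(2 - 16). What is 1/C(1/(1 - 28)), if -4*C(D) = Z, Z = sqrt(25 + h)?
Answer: -4/sqrt(25 + I*sqrt(14)) ≈ -0.79339 + 0.059043*I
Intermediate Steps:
h = I*sqrt(14) (h = sqrt(-14) = I*sqrt(14) ≈ 3.7417*I)
Z = sqrt(25 + I*sqrt(14)) ≈ 5.0139 + 0.37313*I
C(D) = -sqrt(25 + I*sqrt(14))/4
1/C(1/(1 - 28)) = 1/(-sqrt(25 + I*sqrt(14))/4) = -4/sqrt(25 + I*sqrt(14))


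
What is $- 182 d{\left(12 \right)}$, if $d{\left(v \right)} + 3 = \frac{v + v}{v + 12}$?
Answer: $364$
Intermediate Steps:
$d{\left(v \right)} = -3 + \frac{2 v}{12 + v}$ ($d{\left(v \right)} = -3 + \frac{v + v}{v + 12} = -3 + \frac{2 v}{12 + v}$)
$- 182 d{\left(12 \right)} = - 182 \frac{-36 - 12}{12 + 12} = - 182 \frac{-36 - 12}{24} = - 182 \cdot \frac{1}{24} \left(-48\right) = \left(-182\right) \left(-2\right) = 364$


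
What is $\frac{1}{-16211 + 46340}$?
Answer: $\frac{1}{30129} \approx 3.3191 \cdot 10^{-5}$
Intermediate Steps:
$\frac{1}{-16211 + 46340} = \frac{1}{30129}$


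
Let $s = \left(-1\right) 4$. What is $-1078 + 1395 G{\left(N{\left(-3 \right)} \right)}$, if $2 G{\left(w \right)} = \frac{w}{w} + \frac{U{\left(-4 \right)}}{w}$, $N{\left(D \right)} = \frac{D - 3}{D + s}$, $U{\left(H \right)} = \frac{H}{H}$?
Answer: $\frac{1733}{4} \approx 433.25$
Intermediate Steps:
$U{\left(H \right)} = 1$
$s = -4$
$N{\left(D \right)} = \frac{-3 + D}{-4 + D}$ ($N{\left(D \right)} = \frac{D - 3}{D - 4} = \frac{-3 + D}{-4 + D}$)
$G{\left(w \right)} = \frac{1}{2} + \frac{1}{2 w}$ ($G{\left(w \right)} = \frac{\frac{w}{w} + 1 \frac{1}{w}}{2} = \frac{1 + \frac{1}{w}}{2} = \frac{1}{2} + \frac{1}{2 w}$)
$-1078 + 1395 G{\left(N{\left(-3 \right)} \right)} = -1078 + 1395 \frac{1 + \frac{-3 - 3}{-4 - 3}}{2 \frac{-3 - 3}{-4 - 3}} = -1078 + 1395 \frac{1 + \frac{1}{-7} \left(-6\right)}{2 \frac{1}{-7} \left(-6\right)} = -1078 + 1395 \frac{1 - - \frac{6}{7}}{2 \left(\left(- \frac{1}{7}\right) \left(-6\right)\right)} = -1078 + 1395 \frac{1 + \frac{6}{7}}{2 \cdot \frac{6}{7}} = -1078 + 1395 \cdot \frac{1}{2} \cdot \frac{7}{6} \cdot \frac{13}{7} = -1078 + 1395 \cdot \frac{13}{12} = -1078 + \frac{6045}{4} = \frac{1733}{4}$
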